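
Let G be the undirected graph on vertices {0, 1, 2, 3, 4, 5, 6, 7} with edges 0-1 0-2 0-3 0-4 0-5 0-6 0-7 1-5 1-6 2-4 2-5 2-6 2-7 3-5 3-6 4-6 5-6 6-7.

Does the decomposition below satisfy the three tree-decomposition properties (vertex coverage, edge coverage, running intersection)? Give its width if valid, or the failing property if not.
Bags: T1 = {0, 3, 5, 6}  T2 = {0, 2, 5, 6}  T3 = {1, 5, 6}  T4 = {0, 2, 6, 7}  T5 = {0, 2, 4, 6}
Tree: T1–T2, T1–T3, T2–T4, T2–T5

A tree decomposition must satisfy three properties: every vertex lies in some bag; for every edge, both endpoints lie together in some bag; and for every vertex, the bags containing it form a connected subtree. Here edge (0,1) lies in no bag, so the decomposition is invalid.

No — edge (0,1) lies in no bag.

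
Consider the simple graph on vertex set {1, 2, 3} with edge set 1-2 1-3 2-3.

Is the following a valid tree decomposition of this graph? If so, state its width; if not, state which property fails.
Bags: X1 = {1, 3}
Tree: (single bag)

A tree decomposition must satisfy three properties: every vertex lies in some bag; for every edge, both endpoints lie together in some bag; and for every vertex, the bags containing it form a connected subtree. Here vertex 2 appears in no bag, so the decomposition is invalid.

No — vertex 2 appears in no bag.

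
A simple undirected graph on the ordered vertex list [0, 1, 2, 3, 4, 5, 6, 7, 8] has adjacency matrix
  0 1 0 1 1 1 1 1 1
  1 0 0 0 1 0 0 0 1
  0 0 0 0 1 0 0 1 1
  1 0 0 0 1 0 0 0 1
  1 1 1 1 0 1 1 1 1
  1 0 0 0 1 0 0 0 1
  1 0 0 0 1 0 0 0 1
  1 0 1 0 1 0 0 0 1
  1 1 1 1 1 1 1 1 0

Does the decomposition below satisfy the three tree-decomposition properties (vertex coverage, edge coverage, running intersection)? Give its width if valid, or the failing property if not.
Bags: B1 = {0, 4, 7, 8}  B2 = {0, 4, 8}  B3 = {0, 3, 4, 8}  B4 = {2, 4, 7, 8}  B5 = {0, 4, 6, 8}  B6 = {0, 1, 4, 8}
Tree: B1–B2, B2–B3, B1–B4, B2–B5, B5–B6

No — vertex 5 appears in no bag.

A tree decomposition must satisfy three properties: every vertex lies in some bag; for every edge, both endpoints lie together in some bag; and for every vertex, the bags containing it form a connected subtree. Here vertex 5 appears in no bag, so the decomposition is invalid.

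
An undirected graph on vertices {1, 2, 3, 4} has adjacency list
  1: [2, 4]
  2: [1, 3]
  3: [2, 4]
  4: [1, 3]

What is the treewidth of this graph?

A width-2 tree decomposition is:
Bags: B1 = {2, 3, 4}  B2 = {1, 2, 4}
Tree: B1–B2
Every bag has size at most 3, so the width is 3 − 1 = 2 and tw(G) ≤ 2. Since 2–3–4–1–2 is a cycle in G, G is not acyclic. Forests are exactly the graphs of treewidth ≤ 1, so tw(G) ≥ 2. Hence tw(G) = 2 exactly.

2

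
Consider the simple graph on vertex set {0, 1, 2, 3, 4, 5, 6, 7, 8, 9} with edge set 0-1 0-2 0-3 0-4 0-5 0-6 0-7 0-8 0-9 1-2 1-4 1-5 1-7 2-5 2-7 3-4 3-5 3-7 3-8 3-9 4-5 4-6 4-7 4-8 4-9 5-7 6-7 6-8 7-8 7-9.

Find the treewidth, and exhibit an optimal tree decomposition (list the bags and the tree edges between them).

Every bag has size at most 5, so the width is 5 − 1 = 4 and tw(G) ≤ 4. On the other hand G contains the 5-clique {0, 1, 2, 5, 7}. A clique must lie in a single bag of any decomposition, so no decomposition can have width below 4. The upper and lower bounds meet at 4, so that is the treewidth.

Treewidth 4.
One optimal decomposition is:
Bags: B1 = {0, 3, 4, 5, 7}  B2 = {0, 3, 4, 7, 9}  B3 = {0, 3, 4, 7, 8}  B4 = {0, 1, 4, 5, 7}  B5 = {0, 1, 2, 5, 7}  B6 = {0, 4, 6, 7, 8}
Tree: B1–B2, B2–B3, B1–B4, B4–B5, B3–B6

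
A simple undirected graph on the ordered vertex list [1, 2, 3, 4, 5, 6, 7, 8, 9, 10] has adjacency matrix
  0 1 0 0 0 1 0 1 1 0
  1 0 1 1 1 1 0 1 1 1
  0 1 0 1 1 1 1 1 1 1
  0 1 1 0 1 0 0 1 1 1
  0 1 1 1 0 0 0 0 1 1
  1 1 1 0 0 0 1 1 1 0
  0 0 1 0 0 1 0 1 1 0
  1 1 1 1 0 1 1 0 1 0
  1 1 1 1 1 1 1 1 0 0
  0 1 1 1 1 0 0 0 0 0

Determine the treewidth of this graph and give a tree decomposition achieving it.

Treewidth 4.
One optimal decomposition is:
Bags: B1 = {2, 3, 6, 8, 9}  B2 = {1, 2, 6, 8, 9}  B3 = {3, 6, 7, 8, 9}  B4 = {2, 3, 4, 8, 9}  B5 = {2, 3, 4, 5, 9}  B6 = {2, 3, 4, 5, 10}
Tree: B1–B2, B1–B3, B1–B4, B4–B5, B5–B6

Each bag holds 5 vertices, so the decomposition has width 4, which upper-bounds the treewidth. For the lower bound, the 5 vertices {1, 2, 6, 8, 9} are pairwise adjacent, and any tree decomposition puts a clique entirely inside one bag — forcing width ≥ 4. Combining the bounds, tw(G) = 4.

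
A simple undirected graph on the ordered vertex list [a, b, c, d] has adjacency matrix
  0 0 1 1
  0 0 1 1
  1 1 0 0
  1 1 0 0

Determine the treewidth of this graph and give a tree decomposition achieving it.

Treewidth 2.
Bags: B1 = {b, c, d}  B2 = {a, c, d}
Tree: B1–B2

Each bag holds 3 vertices, so the decomposition has width 2, which upper-bounds the treewidth. Since c–b–d–a–c is a cycle in G, G is not acyclic. Forests are exactly the graphs of treewidth ≤ 1, so tw(G) ≥ 2. The upper and lower bounds meet at 2, so that is the treewidth.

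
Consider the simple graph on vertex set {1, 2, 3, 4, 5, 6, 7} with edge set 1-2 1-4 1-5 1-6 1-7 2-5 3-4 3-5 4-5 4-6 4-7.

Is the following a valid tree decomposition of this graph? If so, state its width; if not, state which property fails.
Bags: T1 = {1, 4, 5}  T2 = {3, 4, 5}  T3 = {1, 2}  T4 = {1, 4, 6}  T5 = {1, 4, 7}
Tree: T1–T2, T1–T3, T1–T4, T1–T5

No — edge (5,2) lies in no bag.

A tree decomposition must satisfy three properties: every vertex lies in some bag; for every edge, both endpoints lie together in some bag; and for every vertex, the bags containing it form a connected subtree. Here edge (5,2) lies in no bag, so the decomposition is invalid.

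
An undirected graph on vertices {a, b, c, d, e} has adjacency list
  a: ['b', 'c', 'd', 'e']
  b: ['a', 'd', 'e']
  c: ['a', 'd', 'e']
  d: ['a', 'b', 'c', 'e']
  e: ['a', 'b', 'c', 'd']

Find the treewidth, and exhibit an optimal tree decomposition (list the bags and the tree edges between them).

Every bag has size at most 4, so the width is 4 − 1 = 3 and tw(G) ≤ 3. On the other hand G contains the 4-clique {a, c, d, e}. A clique must lie in a single bag of any decomposition, so no decomposition can have width below 3. Hence tw(G) = 3 exactly.

Treewidth 3.
One optimal decomposition is:
Bags: B1 = {a, b, d, e}  B2 = {a, c, d, e}
Tree: B1–B2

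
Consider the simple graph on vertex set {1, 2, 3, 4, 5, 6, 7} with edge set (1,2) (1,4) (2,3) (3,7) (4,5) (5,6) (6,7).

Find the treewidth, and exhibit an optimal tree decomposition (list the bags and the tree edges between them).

Every bag has size at most 3, so the width is 3 − 1 = 2 and tw(G) ≤ 2. The edges 7–3–2–1–4–5–6–7 form a cycle, so G is not a tree and its treewidth is at least 2. Combining the bounds, tw(G) = 2.

Treewidth 2.
One optimal decomposition is:
Bags: B1 = {2, 3, 7}  B2 = {1, 2, 7}  B3 = {1, 4, 7}  B4 = {4, 5, 7}  B5 = {5, 6, 7}
Tree: B1–B2, B2–B3, B3–B4, B4–B5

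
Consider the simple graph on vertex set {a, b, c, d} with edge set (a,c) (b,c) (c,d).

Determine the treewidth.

A width-1 tree decomposition is:
Bags: B1 = {b, c}  B2 = {c, d}  B3 = {a, c}
Tree: B1–B2, B1–B3
The largest bag has 2 vertices, giving width 1; this decomposition certifies tw(G) ≤ 1. Since G has at least one edge (e.g. c–b), it is not an edgeless graph, so tw(G) ≥ 1. Hence tw(G) = 1 exactly.

1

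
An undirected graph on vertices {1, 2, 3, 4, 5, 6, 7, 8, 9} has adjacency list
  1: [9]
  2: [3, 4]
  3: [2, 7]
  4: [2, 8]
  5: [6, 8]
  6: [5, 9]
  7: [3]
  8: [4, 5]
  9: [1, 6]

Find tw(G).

A width-1 tree decomposition is:
Bags: B1 = {3, 7}  B2 = {2, 3}  B3 = {2, 4}  B4 = {4, 8}  B5 = {5, 8}  B6 = {5, 6}  B7 = {6, 9}  B8 = {1, 9}
Tree: B1–B2, B2–B3, B3–B4, B4–B5, B5–B6, B6–B7, B7–B8
Each bag holds 2 vertices, so the decomposition has width 1, which upper-bounds the treewidth. G has an edge, so its treewidth is at least 1. Therefore the treewidth is 1.

1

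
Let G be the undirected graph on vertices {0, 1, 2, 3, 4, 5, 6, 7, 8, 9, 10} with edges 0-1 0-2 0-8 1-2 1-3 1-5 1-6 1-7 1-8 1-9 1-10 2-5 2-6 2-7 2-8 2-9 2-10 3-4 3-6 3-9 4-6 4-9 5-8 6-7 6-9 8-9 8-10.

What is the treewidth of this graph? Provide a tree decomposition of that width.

Treewidth 3.
Bags: B1 = {1, 2, 6, 7}  B2 = {1, 2, 6, 9}  B3 = {1, 2, 8, 9}  B4 = {1, 3, 6, 9}  B5 = {1, 2, 8, 10}  B6 = {0, 1, 2, 8}  B7 = {1, 2, 5, 8}  B8 = {3, 4, 6, 9}
Tree: B1–B2, B2–B3, B2–B4, B3–B5, B3–B6, B5–B7, B4–B8

The largest bag has 4 vertices, giving width 3; this decomposition certifies tw(G) ≤ 3. For the lower bound, the 4 vertices {0, 1, 2, 8} are pairwise adjacent, and any tree decomposition puts a clique entirely inside one bag — forcing width ≥ 3. The upper and lower bounds meet at 3, so that is the treewidth.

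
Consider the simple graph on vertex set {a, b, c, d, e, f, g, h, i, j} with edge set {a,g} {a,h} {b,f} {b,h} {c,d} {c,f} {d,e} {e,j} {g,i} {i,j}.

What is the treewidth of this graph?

A width-2 tree decomposition is:
Bags: B1 = {a, g, h}  B2 = {g, h, i}  B3 = {h, i, j}  B4 = {e, h, j}  B5 = {d, e, h}  B6 = {c, d, h}  B7 = {c, f, h}  B8 = {b, f, h}
Tree: B1–B2, B2–B3, B3–B4, B4–B5, B5–B6, B6–B7, B7–B8
Every bag has size at most 3, so the width is 3 − 1 = 2 and tw(G) ≤ 2. Since h–a–g–i–j–e–d–c–f–b–h is a cycle in G, G is not acyclic. Forests are exactly the graphs of treewidth ≤ 1, so tw(G) ≥ 2. Therefore the treewidth is 2.

2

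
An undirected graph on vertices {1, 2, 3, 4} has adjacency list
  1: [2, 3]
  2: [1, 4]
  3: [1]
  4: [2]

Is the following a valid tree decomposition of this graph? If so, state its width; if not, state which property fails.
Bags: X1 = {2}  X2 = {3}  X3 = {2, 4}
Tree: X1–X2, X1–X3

No — vertex 1 appears in no bag.

A tree decomposition must satisfy three properties: every vertex lies in some bag; for every edge, both endpoints lie together in some bag; and for every vertex, the bags containing it form a connected subtree. Here vertex 1 appears in no bag, so the decomposition is invalid.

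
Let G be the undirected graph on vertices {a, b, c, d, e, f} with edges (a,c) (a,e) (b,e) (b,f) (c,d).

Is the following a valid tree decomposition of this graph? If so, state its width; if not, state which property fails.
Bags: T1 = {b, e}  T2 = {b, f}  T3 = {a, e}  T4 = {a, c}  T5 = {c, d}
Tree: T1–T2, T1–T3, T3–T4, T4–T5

Yes; width 1.

Every vertex of G appears in some bag (union = {a, b, c, d, e, f}); every edge is covered by a bag; and for each vertex v the set of bags containing v is connected in the bag tree. The decomposition is therefore valid. The largest bag has 2 vertices, so the width is 1.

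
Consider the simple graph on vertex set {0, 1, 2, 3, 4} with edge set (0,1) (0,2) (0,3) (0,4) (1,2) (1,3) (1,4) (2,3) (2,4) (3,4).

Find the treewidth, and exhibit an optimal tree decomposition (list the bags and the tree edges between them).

Treewidth 4.
One optimal decomposition is:
Bags: B1 = {0, 1, 2, 3, 4}
Tree: (single bag)

A single bag containing all 5 vertices is trivially a valid decomposition of width 4. For the lower bound, the 5 vertices {0, 1, 2, 3, 4} are pairwise adjacent, and any tree decomposition puts a clique entirely inside one bag — forcing width ≥ 4. Combining the bounds, tw(G) = 4.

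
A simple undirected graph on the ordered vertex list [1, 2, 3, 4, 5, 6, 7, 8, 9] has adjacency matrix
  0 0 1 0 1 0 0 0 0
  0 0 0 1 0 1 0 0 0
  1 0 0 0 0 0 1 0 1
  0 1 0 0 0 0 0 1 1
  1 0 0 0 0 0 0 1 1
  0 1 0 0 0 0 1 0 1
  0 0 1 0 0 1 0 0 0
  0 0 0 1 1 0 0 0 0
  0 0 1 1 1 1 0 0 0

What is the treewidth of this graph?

3

A width-3 tree decomposition is:
Bags: B1 = {2, 4, 5, 8}  B2 = {2, 4, 5, 9}  B3 = {2, 5, 6, 9}  B4 = {1, 5, 6, 9}  B5 = {1, 3, 6, 9}  B6 = {1, 3, 6, 7}
Tree: B1–B2, B2–B3, B3–B4, B4–B5, B5–B6
The largest bag has 4 vertices, giving width 3; this decomposition certifies tw(G) ≤ 3. For the lower bound: the 4 vertex sets {2,4,8}, {5}, {9}, {1,3,6,7} are disjoint, each induces a connected subgraph, and every pair is joined by at least one edge of G. Contracting each set to a single vertex therefore yields K_{4} as a minor, and since treewidth is minor-monotone, tw(G) ≥ tw(K_{4}) = 3. Combining the bounds, tw(G) = 3.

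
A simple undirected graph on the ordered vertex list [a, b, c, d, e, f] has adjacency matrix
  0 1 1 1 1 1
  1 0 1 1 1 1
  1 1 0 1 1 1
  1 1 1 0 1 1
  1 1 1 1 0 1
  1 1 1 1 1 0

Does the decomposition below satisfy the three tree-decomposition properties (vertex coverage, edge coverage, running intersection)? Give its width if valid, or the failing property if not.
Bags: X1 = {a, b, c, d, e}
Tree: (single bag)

No — vertex f appears in no bag.

A tree decomposition must satisfy three properties: every vertex lies in some bag; for every edge, both endpoints lie together in some bag; and for every vertex, the bags containing it form a connected subtree. Here vertex f appears in no bag, so the decomposition is invalid.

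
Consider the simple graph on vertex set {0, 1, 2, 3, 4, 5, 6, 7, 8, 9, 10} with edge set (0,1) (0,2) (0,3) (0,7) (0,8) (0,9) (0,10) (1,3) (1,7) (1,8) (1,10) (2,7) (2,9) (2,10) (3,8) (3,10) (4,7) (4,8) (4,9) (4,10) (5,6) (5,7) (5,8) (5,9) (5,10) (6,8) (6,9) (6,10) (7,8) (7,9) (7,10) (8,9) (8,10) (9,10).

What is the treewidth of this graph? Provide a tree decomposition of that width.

Treewidth 4.
One such decomposition:
Bags: B1 = {5, 7, 8, 9, 10}  B2 = {5, 6, 8, 9, 10}  B3 = {0, 7, 8, 9, 10}  B4 = {0, 1, 7, 8, 10}  B5 = {4, 7, 8, 9, 10}  B6 = {0, 1, 3, 8, 10}  B7 = {0, 2, 7, 9, 10}
Tree: B1–B2, B1–B3, B3–B4, B1–B5, B4–B6, B3–B7

Each bag holds 5 vertices, so the decomposition has width 4, which upper-bounds the treewidth. For the lower bound, the 5 vertices {0, 1, 3, 8, 10} are pairwise adjacent, and any tree decomposition puts a clique entirely inside one bag — forcing width ≥ 4. Therefore the treewidth is 4.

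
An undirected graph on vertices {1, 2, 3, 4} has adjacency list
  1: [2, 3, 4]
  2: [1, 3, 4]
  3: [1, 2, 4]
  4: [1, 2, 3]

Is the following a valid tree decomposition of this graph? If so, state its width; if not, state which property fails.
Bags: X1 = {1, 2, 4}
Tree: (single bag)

No — vertex 3 appears in no bag.

A tree decomposition must satisfy three properties: every vertex lies in some bag; for every edge, both endpoints lie together in some bag; and for every vertex, the bags containing it form a connected subtree. Here vertex 3 appears in no bag, so the decomposition is invalid.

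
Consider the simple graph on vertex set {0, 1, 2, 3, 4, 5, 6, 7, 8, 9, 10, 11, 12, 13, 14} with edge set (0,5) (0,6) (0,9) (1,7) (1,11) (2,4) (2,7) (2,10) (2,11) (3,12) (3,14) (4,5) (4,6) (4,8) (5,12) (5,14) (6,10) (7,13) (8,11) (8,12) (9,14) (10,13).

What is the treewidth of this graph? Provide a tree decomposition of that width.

Each bag holds 4 vertices, so the decomposition has width 3, which upper-bounds the treewidth. For the lower bound: the 4 vertex sets {1,7,13}, {10}, {2}, {4,6,8,11} are disjoint, each induces a connected subgraph, and every pair is joined by at least one edge of G. Contracting each set to a single vertex therefore yields K_{4} as a minor, and since treewidth is minor-monotone, tw(G) ≥ tw(K_{4}) = 3. Hence tw(G) = 3 exactly.

Treewidth 3.
Bags: B1 = {1, 7, 10, 13}  B2 = {1, 2, 7, 10}  B3 = {1, 2, 10, 11}  B4 = {2, 6, 10, 11}  B5 = {2, 4, 6, 11}  B6 = {4, 6, 8, 11}  B7 = {0, 4, 6, 8}  B8 = {0, 4, 5, 8}  B9 = {0, 5, 8, 12}  B10 = {0, 5, 9, 12}  B11 = {5, 9, 12, 14}  B12 = {3, 9, 12, 14}
Tree: B1–B2, B2–B3, B3–B4, B4–B5, B5–B6, B6–B7, B7–B8, B8–B9, B9–B10, B10–B11, B11–B12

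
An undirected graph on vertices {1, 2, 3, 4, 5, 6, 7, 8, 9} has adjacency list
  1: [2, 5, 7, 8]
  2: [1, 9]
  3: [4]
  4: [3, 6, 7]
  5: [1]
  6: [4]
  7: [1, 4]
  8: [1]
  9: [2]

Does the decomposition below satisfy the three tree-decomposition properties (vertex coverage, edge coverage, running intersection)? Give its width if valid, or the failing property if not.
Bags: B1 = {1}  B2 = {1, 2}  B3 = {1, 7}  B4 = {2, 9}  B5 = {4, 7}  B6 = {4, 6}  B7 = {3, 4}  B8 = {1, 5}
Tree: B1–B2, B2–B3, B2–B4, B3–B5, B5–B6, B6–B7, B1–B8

No — vertex 8 appears in no bag.

A tree decomposition must satisfy three properties: every vertex lies in some bag; for every edge, both endpoints lie together in some bag; and for every vertex, the bags containing it form a connected subtree. Here vertex 8 appears in no bag, so the decomposition is invalid.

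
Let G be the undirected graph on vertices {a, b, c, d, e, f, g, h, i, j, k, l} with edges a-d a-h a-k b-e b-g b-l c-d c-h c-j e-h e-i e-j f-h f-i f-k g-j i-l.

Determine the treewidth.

A width-3 tree decomposition is:
Bags: B1 = {b, g, j, l}  B2 = {b, e, j, l}  B3 = {e, i, j, l}  B4 = {c, e, i, j}  B5 = {c, e, h, i}  B6 = {c, f, h, i}  B7 = {c, d, f, h}  B8 = {a, d, f, h}  B9 = {a, d, f, k}
Tree: B1–B2, B2–B3, B3–B4, B4–B5, B5–B6, B6–B7, B7–B8, B8–B9
Every bag has size at most 4, so the width is 4 − 1 = 3 and tw(G) ≤ 3. For the lower bound: the 4 vertex sets {b,g,l}, {j}, {e}, {c,f,h,i} are disjoint, each induces a connected subgraph, and every pair is joined by at least one edge of G. Contracting each set to a single vertex therefore yields K_{4} as a minor, and since treewidth is minor-monotone, tw(G) ≥ tw(K_{4}) = 3. Combining the bounds, tw(G) = 3.

3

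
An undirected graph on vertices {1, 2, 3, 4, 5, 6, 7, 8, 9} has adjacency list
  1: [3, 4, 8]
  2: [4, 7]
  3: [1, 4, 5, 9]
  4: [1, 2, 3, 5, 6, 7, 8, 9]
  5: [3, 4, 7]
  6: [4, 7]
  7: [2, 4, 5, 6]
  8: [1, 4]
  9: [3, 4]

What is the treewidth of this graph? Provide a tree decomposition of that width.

Treewidth 2.
One optimal decomposition is:
Bags: B1 = {1, 3, 4}  B2 = {3, 4, 9}  B3 = {3, 4, 5}  B4 = {1, 4, 8}  B5 = {4, 5, 7}  B6 = {2, 4, 7}  B7 = {4, 6, 7}
Tree: B1–B2, B2–B3, B1–B4, B3–B5, B5–B6, B6–B7

The largest bag has 3 vertices, giving width 2; this decomposition certifies tw(G) ≤ 2. For the lower bound, the 3 vertices {2, 4, 7} are pairwise adjacent, and any tree decomposition puts a clique entirely inside one bag — forcing width ≥ 2. Therefore the treewidth is 2.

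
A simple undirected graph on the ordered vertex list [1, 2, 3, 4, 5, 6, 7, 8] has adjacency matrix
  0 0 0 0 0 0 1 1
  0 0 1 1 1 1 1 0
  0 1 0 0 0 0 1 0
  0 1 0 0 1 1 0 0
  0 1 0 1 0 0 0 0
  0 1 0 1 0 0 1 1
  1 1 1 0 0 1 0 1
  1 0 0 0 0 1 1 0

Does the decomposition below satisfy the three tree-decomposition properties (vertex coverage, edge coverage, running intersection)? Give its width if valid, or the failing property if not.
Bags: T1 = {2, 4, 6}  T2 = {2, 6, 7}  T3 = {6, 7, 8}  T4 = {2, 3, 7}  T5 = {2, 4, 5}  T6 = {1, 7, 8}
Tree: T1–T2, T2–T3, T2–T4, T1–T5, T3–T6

Checking the three conditions: (i) the bags cover all of {1, 2, 3, 4, 5, 6, 7, 8}; (ii) for each edge, some bag contains both endpoints; (iii) the bags containing any fixed vertex form a subtree. All hold, so the decomposition is valid with width 3 − 1 = 2.

Yes; width 2.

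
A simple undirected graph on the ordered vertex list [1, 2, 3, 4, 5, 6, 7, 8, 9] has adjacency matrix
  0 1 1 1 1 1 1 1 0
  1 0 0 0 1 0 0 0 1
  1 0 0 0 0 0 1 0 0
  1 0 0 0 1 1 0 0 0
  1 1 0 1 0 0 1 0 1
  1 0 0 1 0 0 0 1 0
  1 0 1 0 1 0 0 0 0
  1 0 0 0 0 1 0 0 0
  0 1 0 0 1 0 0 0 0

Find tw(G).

A width-2 tree decomposition is:
Bags: B1 = {1, 3, 7}  B2 = {1, 5, 7}  B3 = {1, 2, 5}  B4 = {1, 4, 5}  B5 = {1, 4, 6}  B6 = {1, 6, 8}  B7 = {2, 5, 9}
Tree: B1–B2, B2–B3, B2–B4, B4–B5, B5–B6, B3–B7
The largest bag has 3 vertices, giving width 2; this decomposition certifies tw(G) ≤ 2. Conversely, {1, 6, 8} is a clique of size 3, and the vertices of any clique must share a bag in every tree decomposition; so some bag has ≥ 3 vertices and tw(G) ≥ 2. Therefore the treewidth is 2.

2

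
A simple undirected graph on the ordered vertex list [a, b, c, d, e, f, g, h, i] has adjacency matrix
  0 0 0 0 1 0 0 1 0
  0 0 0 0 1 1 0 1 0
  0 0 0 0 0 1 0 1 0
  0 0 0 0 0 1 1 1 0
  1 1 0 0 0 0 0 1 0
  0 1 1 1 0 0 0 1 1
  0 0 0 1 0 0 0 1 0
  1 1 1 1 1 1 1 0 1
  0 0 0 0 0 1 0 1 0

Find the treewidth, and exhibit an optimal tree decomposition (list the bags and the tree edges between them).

Treewidth 2.
One such decomposition:
Bags: B1 = {f, h, i}  B2 = {b, f, h}  B3 = {d, f, h}  B4 = {d, g, h}  B5 = {b, e, h}  B6 = {a, e, h}  B7 = {c, f, h}
Tree: B1–B2, B2–B3, B3–B4, B2–B5, B5–B6, B2–B7

Each bag holds 3 vertices, so the decomposition has width 2, which upper-bounds the treewidth. On the other hand G contains the 3-clique {d, g, h}. A clique must lie in a single bag of any decomposition, so no decomposition can have width below 2. The upper and lower bounds meet at 2, so that is the treewidth.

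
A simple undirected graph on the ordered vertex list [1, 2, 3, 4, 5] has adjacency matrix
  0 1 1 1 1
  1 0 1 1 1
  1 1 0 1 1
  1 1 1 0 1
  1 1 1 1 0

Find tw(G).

A width-4 tree decomposition is:
Bags: B1 = {1, 2, 3, 4, 5}
Tree: (single bag)
With just one bag of size 5, the width is 5 − 1 = 4, so tw(G) ≤ 4. For the lower bound, the 5 vertices {1, 2, 3, 4, 5} are pairwise adjacent, and any tree decomposition puts a clique entirely inside one bag — forcing width ≥ 4. The upper and lower bounds meet at 4, so that is the treewidth.

4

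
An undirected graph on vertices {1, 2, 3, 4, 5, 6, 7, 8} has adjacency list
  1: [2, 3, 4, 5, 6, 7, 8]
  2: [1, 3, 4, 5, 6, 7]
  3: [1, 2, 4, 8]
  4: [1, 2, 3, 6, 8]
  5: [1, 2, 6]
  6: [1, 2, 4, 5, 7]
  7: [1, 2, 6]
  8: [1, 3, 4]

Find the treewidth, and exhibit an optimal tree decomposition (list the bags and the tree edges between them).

Every bag has size at most 4, so the width is 4 − 1 = 3 and tw(G) ≤ 3. On the other hand G contains the 4-clique {1, 3, 4, 8}. A clique must lie in a single bag of any decomposition, so no decomposition can have width below 3. The upper and lower bounds meet at 3, so that is the treewidth.

Treewidth 3.
One optimal decomposition is:
Bags: B1 = {1, 2, 3, 4}  B2 = {1, 2, 4, 6}  B3 = {1, 3, 4, 8}  B4 = {1, 2, 6, 7}  B5 = {1, 2, 5, 6}
Tree: B1–B2, B1–B3, B2–B4, B2–B5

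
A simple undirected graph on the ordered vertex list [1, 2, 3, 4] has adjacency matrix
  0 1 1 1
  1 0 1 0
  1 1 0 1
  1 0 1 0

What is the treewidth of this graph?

A width-2 tree decomposition is:
Bags: B1 = {1, 2, 3}  B2 = {1, 3, 4}
Tree: B1–B2
Each bag holds 3 vertices, so the decomposition has width 2, which upper-bounds the treewidth. On the other hand G contains the 3-clique {1, 2, 3}. A clique must lie in a single bag of any decomposition, so no decomposition can have width below 2. Combining the bounds, tw(G) = 2.

2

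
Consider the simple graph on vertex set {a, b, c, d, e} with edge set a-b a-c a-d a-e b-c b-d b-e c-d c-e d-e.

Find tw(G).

A width-4 tree decomposition is:
Bags: B1 = {a, b, c, d, e}
Tree: (single bag)
With just one bag of size 5, the width is 5 − 1 = 4, so tw(G) ≤ 4. For the lower bound, the 5 vertices {a, b, c, d, e} are pairwise adjacent, and any tree decomposition puts a clique entirely inside one bag — forcing width ≥ 4. Therefore the treewidth is 4.

4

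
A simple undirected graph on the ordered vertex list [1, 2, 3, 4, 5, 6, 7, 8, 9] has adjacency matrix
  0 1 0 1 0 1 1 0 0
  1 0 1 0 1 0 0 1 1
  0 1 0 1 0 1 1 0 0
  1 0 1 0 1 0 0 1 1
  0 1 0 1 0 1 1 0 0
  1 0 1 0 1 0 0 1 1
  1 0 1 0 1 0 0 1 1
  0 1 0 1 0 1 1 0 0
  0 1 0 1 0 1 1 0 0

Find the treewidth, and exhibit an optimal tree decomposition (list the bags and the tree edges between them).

Every bag has size at most 5, so the width is 5 − 1 = 4 and tw(G) ≤ 4. For the lower bound: the 5 vertex sets {5,6}, {2,8}, {1,4}, {7}, {3} are disjoint, each induces a connected subgraph, and every pair is joined by at least one edge of G. Contracting each set to a single vertex therefore yields K_{5} as a minor, and since treewidth is minor-monotone, tw(G) ≥ tw(K_{5}) = 4. Therefore the treewidth is 4.

Treewidth 4.
One optimal decomposition is:
Bags: B1 = {2, 4, 5, 6, 7}  B2 = {2, 4, 6, 7, 8}  B3 = {1, 2, 4, 6, 7}  B4 = {2, 3, 4, 6, 7}  B5 = {2, 4, 6, 7, 9}
Tree: B1–B2, B2–B3, B3–B4, B4–B5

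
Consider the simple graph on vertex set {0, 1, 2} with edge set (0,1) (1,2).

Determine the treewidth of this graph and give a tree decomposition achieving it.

Every bag has size at most 2, so the width is 2 − 1 = 1 and tw(G) ≤ 1. Any graph with an edge has treewidth ≥ 1, and G has the edge 2–1. Combining the bounds, tw(G) = 1.

Treewidth 1.
Bags: B1 = {1, 2}  B2 = {0, 1}
Tree: B1–B2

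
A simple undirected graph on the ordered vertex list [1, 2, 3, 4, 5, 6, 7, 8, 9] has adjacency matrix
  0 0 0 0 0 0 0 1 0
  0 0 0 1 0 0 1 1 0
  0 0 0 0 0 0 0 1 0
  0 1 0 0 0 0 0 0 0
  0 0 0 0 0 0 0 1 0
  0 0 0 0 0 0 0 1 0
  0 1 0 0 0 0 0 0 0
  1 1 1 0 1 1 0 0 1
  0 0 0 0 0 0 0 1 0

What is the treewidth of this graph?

A width-1 tree decomposition is:
Bags: B1 = {1, 8}  B2 = {2, 8}  B3 = {2, 4}  B4 = {6, 8}  B5 = {2, 7}  B6 = {5, 8}  B7 = {3, 8}  B8 = {8, 9}
Tree: B1–B2, B2–B3, B2–B4, B2–B5, B2–B6, B6–B7, B4–B8
The largest bag has 2 vertices, giving width 1; this decomposition certifies tw(G) ≤ 1. Any graph with an edge has treewidth ≥ 1, and G has the edge 8–1. The upper and lower bounds meet at 1, so that is the treewidth.

1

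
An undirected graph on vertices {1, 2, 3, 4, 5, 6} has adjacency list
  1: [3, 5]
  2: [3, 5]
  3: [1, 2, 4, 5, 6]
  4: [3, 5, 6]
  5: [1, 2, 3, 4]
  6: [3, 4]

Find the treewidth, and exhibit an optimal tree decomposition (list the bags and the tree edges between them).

Every bag has size at most 3, so the width is 3 − 1 = 2 and tw(G) ≤ 2. For the lower bound, the 3 vertices {1, 3, 5} are pairwise adjacent, and any tree decomposition puts a clique entirely inside one bag — forcing width ≥ 2. Combining the bounds, tw(G) = 2.

Treewidth 2.
One such decomposition:
Bags: B1 = {2, 3, 5}  B2 = {1, 3, 5}  B3 = {3, 4, 5}  B4 = {3, 4, 6}
Tree: B1–B2, B1–B3, B3–B4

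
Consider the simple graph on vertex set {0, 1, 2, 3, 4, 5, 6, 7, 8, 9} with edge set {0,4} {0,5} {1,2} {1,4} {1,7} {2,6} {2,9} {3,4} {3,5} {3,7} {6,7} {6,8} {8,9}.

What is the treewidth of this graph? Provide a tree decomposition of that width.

Treewidth 2.
Bags: B1 = {2, 8, 9}  B2 = {2, 6, 8}  B3 = {1, 2, 6}  B4 = {1, 6, 7}  B5 = {1, 4, 7}  B6 = {3, 4, 7}  B7 = {0, 3, 4}  B8 = {0, 3, 5}
Tree: B1–B2, B2–B3, B3–B4, B4–B5, B5–B6, B6–B7, B7–B8

Each bag holds 3 vertices, so the decomposition has width 2, which upper-bounds the treewidth. For the lower bound, G contains the cycle 9–8–6–2–9, so G is not a forest; only forests have treewidth ≤ 1, hence tw(G) ≥ 2. Combining the bounds, tw(G) = 2.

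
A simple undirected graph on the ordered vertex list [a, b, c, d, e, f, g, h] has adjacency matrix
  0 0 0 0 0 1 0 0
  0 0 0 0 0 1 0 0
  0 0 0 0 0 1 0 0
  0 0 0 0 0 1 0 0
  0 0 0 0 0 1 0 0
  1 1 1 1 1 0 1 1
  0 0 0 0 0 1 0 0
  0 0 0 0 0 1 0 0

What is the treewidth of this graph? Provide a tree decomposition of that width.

Treewidth 1.
One optimal decomposition is:
Bags: B1 = {a, f}  B2 = {f, g}  B3 = {c, f}  B4 = {d, f}  B5 = {e, f}  B6 = {b, f}  B7 = {f, h}
Tree: B1–B2, B2–B3, B3–B4, B2–B5, B4–B6, B4–B7

Each bag holds 2 vertices, so the decomposition has width 1, which upper-bounds the treewidth. G has an edge, so its treewidth is at least 1. Hence tw(G) = 1 exactly.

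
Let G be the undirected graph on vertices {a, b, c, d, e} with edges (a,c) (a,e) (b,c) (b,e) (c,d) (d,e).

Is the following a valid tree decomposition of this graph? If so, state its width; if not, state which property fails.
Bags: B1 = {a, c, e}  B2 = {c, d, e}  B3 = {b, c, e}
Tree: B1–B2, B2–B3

Yes; width 2.

Checking the three conditions: (i) the bags cover all of {a, b, c, d, e}; (ii) for each edge, some bag contains both endpoints; (iii) the bags containing any fixed vertex form a subtree. All hold, so the decomposition is valid with width 3 − 1 = 2.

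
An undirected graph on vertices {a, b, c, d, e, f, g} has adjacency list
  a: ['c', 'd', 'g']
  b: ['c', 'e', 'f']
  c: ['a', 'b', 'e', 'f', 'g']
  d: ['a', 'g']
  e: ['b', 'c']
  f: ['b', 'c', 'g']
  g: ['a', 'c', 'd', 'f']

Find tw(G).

2

A width-2 tree decomposition is:
Bags: B1 = {c, f, g}  B2 = {a, c, g}  B3 = {a, d, g}  B4 = {b, c, f}  B5 = {b, c, e}
Tree: B1–B2, B2–B3, B1–B4, B4–B5
The largest bag has 3 vertices, giving width 2; this decomposition certifies tw(G) ≤ 2. Conversely, {a, d, g} is a clique of size 3, and the vertices of any clique must share a bag in every tree decomposition; so some bag has ≥ 3 vertices and tw(G) ≥ 2. Therefore the treewidth is 2.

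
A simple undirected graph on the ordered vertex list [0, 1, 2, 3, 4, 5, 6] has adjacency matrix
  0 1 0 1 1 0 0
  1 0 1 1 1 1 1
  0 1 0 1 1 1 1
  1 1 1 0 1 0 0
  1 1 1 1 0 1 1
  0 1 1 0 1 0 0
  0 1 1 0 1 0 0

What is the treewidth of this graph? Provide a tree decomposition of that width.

Treewidth 3.
One optimal decomposition is:
Bags: B1 = {1, 2, 3, 4}  B2 = {1, 2, 4, 6}  B3 = {0, 1, 3, 4}  B4 = {1, 2, 4, 5}
Tree: B1–B2, B1–B3, B2–B4

Each bag holds 4 vertices, so the decomposition has width 3, which upper-bounds the treewidth. For the lower bound, the 4 vertices {0, 1, 3, 4} are pairwise adjacent, and any tree decomposition puts a clique entirely inside one bag — forcing width ≥ 3. The upper and lower bounds meet at 3, so that is the treewidth.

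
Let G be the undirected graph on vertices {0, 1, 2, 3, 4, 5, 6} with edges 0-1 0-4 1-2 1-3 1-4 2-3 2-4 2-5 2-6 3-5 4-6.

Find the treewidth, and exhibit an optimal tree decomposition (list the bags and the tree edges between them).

Treewidth 2.
One optimal decomposition is:
Bags: B1 = {1, 2, 4}  B2 = {1, 2, 3}  B3 = {2, 4, 6}  B4 = {2, 3, 5}  B5 = {0, 1, 4}
Tree: B1–B2, B1–B3, B2–B4, B1–B5

The largest bag has 3 vertices, giving width 2; this decomposition certifies tw(G) ≤ 2. On the other hand G contains the 3-clique {0, 1, 4}. A clique must lie in a single bag of any decomposition, so no decomposition can have width below 2. Therefore the treewidth is 2.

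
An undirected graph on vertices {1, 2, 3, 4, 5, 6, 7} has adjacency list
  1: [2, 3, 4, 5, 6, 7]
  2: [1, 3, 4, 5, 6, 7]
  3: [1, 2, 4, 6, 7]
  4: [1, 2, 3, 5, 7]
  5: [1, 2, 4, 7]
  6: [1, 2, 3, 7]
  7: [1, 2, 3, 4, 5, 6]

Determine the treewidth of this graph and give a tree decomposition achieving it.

Treewidth 4.
Bags: B1 = {1, 2, 4, 5, 7}  B2 = {1, 2, 3, 4, 7}  B3 = {1, 2, 3, 6, 7}
Tree: B1–B2, B2–B3

Each bag holds 5 vertices, so the decomposition has width 4, which upper-bounds the treewidth. Conversely, {1, 2, 3, 4, 7} is a clique of size 5, and the vertices of any clique must share a bag in every tree decomposition; so some bag has ≥ 5 vertices and tw(G) ≥ 4. Combining the bounds, tw(G) = 4.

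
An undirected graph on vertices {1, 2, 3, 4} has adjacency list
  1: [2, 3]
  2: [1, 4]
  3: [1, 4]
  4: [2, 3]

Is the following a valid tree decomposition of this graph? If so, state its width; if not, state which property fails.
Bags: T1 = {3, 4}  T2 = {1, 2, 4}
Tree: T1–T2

A tree decomposition must satisfy three properties: every vertex lies in some bag; for every edge, both endpoints lie together in some bag; and for every vertex, the bags containing it form a connected subtree. Here edge (1,3) lies in no bag, so the decomposition is invalid.

No — edge (1,3) lies in no bag.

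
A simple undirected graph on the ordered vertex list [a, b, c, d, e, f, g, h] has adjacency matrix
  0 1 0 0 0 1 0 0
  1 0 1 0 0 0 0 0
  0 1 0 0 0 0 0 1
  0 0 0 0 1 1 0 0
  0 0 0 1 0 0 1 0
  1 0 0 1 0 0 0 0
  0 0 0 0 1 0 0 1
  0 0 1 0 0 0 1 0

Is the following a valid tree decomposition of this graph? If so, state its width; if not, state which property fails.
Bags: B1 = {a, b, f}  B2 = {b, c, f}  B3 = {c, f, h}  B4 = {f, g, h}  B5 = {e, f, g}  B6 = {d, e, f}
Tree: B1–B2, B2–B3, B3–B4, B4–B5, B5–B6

Yes; width 2.

Checking the three conditions: (i) the bags cover all of {a, b, c, d, e, f, g, h}; (ii) for each edge, some bag contains both endpoints; (iii) the bags containing any fixed vertex form a subtree. All hold, so the decomposition is valid with width 3 − 1 = 2.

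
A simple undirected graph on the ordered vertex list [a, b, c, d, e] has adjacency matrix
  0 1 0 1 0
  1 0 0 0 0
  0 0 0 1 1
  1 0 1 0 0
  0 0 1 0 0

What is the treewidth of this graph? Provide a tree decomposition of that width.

Treewidth 1.
One optimal decomposition is:
Bags: B1 = {c, e}  B2 = {c, d}  B3 = {a, d}  B4 = {a, b}
Tree: B1–B2, B2–B3, B3–B4

Every bag has size at most 2, so the width is 2 − 1 = 1 and tw(G) ≤ 1. Since G has at least one edge (e.g. e–c), it is not an edgeless graph, so tw(G) ≥ 1. Hence tw(G) = 1 exactly.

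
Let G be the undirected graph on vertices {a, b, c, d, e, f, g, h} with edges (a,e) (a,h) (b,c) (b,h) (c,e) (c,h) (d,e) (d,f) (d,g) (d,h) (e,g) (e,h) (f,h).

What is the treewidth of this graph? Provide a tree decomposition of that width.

Treewidth 2.
Bags: B1 = {c, e, h}  B2 = {d, e, h}  B3 = {a, e, h}  B4 = {d, e, g}  B5 = {d, f, h}  B6 = {b, c, h}
Tree: B1–B2, B2–B3, B2–B4, B2–B5, B1–B6

Each bag holds 3 vertices, so the decomposition has width 2, which upper-bounds the treewidth. For the lower bound, the 3 vertices {d, e, g} are pairwise adjacent, and any tree decomposition puts a clique entirely inside one bag — forcing width ≥ 2. The upper and lower bounds meet at 2, so that is the treewidth.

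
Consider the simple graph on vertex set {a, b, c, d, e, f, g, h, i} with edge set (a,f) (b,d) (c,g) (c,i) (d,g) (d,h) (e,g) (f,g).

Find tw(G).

A width-1 tree decomposition is:
Bags: B1 = {d, g}  B2 = {f, g}  B3 = {c, g}  B4 = {d, h}  B5 = {b, d}  B6 = {c, i}  B7 = {a, f}  B8 = {e, g}
Tree: B1–B2, B2–B3, B1–B4, B4–B5, B3–B6, B2–B7, B3–B8
The largest bag has 2 vertices, giving width 1; this decomposition certifies tw(G) ≤ 1. Since G has at least one edge (e.g. d–g), it is not an edgeless graph, so tw(G) ≥ 1. The upper and lower bounds meet at 1, so that is the treewidth.

1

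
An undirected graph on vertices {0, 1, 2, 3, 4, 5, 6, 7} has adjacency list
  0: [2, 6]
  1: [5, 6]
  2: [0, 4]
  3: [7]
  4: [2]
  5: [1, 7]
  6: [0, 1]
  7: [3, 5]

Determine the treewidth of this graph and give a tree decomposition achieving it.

Treewidth 1.
One such decomposition:
Bags: B1 = {3, 7}  B2 = {5, 7}  B3 = {1, 5}  B4 = {1, 6}  B5 = {0, 6}  B6 = {0, 2}  B7 = {2, 4}
Tree: B1–B2, B2–B3, B3–B4, B4–B5, B5–B6, B6–B7

The largest bag has 2 vertices, giving width 1; this decomposition certifies tw(G) ≤ 1. G has an edge, so its treewidth is at least 1. Therefore the treewidth is 1.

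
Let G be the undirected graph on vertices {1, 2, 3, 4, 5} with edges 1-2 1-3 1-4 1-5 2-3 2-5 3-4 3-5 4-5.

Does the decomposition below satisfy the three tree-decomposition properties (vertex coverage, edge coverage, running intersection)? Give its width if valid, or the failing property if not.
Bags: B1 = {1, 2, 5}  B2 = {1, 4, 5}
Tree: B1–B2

A tree decomposition must satisfy three properties: every vertex lies in some bag; for every edge, both endpoints lie together in some bag; and for every vertex, the bags containing it form a connected subtree. Here vertex 3 appears in no bag, so the decomposition is invalid.

No — vertex 3 appears in no bag.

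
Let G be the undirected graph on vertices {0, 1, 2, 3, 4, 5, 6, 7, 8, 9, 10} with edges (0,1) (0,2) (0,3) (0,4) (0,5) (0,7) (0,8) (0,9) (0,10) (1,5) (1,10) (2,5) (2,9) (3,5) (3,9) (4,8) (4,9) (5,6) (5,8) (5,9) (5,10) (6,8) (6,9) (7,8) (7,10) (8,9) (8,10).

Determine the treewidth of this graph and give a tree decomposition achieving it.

Treewidth 3.
Bags: B1 = {0, 5, 8, 10}  B2 = {0, 7, 8, 10}  B3 = {0, 5, 8, 9}  B4 = {0, 4, 8, 9}  B5 = {0, 3, 5, 9}  B6 = {0, 2, 5, 9}  B7 = {5, 6, 8, 9}  B8 = {0, 1, 5, 10}
Tree: B1–B2, B1–B3, B3–B4, B3–B5, B5–B6, B3–B7, B1–B8

The largest bag has 4 vertices, giving width 3; this decomposition certifies tw(G) ≤ 3. Conversely, {0, 4, 8, 9} is a clique of size 4, and the vertices of any clique must share a bag in every tree decomposition; so some bag has ≥ 4 vertices and tw(G) ≥ 3. Combining the bounds, tw(G) = 3.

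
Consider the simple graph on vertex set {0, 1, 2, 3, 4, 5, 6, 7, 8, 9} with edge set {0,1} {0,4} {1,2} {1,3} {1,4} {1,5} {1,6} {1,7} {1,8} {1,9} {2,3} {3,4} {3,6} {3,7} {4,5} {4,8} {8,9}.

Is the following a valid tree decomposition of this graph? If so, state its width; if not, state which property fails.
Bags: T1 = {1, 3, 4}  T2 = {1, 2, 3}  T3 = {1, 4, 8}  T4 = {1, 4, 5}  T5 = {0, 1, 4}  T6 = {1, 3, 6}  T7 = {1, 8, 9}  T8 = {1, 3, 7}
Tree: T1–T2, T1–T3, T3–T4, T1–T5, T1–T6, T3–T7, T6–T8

Checking the three conditions: (i) the bags cover all of {0, 1, 2, 3, 4, 5, 6, 7, 8, 9}; (ii) for each edge, some bag contains both endpoints; (iii) the bags containing any fixed vertex form a subtree. All hold, so the decomposition is valid with width 3 − 1 = 2.

Yes; width 2.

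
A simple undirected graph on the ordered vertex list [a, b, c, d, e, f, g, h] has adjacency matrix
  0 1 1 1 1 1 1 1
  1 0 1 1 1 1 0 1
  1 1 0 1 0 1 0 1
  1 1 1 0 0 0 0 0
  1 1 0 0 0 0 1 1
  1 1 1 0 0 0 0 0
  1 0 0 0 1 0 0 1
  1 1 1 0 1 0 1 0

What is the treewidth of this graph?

A width-3 tree decomposition is:
Bags: B1 = {a, b, c, h}  B2 = {a, b, e, h}  B3 = {a, b, c, d}  B4 = {a, e, g, h}  B5 = {a, b, c, f}
Tree: B1–B2, B1–B3, B2–B4, B3–B5
The largest bag has 4 vertices, giving width 3; this decomposition certifies tw(G) ≤ 3. For the lower bound, the 4 vertices {a, e, g, h} are pairwise adjacent, and any tree decomposition puts a clique entirely inside one bag — forcing width ≥ 3. Combining the bounds, tw(G) = 3.

3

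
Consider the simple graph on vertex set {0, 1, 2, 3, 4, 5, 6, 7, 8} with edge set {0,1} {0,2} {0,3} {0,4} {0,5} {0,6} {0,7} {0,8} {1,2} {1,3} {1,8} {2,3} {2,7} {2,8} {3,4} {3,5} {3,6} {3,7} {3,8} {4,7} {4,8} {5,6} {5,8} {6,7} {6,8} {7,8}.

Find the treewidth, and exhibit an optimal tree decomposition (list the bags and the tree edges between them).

The largest bag has 5 vertices, giving width 4; this decomposition certifies tw(G) ≤ 4. On the other hand G contains the 5-clique {0, 1, 2, 3, 8}. A clique must lie in a single bag of any decomposition, so no decomposition can have width below 4. Combining the bounds, tw(G) = 4.

Treewidth 4.
One optimal decomposition is:
Bags: B1 = {0, 2, 3, 7, 8}  B2 = {0, 3, 4, 7, 8}  B3 = {0, 1, 2, 3, 8}  B4 = {0, 3, 6, 7, 8}  B5 = {0, 3, 5, 6, 8}
Tree: B1–B2, B1–B3, B1–B4, B4–B5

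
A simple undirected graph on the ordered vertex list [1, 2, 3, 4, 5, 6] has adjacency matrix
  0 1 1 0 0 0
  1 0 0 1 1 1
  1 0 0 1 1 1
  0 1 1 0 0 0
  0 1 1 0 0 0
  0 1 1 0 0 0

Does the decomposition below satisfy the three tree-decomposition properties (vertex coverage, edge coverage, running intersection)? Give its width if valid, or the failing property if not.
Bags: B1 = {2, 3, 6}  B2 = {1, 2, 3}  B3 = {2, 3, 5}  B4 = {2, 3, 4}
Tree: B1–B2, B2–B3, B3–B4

Checking the three conditions: (i) the bags cover all of {1, 2, 3, 4, 5, 6}; (ii) for each edge, some bag contains both endpoints; (iii) the bags containing any fixed vertex form a subtree. All hold, so the decomposition is valid with width 3 − 1 = 2.

Yes; width 2.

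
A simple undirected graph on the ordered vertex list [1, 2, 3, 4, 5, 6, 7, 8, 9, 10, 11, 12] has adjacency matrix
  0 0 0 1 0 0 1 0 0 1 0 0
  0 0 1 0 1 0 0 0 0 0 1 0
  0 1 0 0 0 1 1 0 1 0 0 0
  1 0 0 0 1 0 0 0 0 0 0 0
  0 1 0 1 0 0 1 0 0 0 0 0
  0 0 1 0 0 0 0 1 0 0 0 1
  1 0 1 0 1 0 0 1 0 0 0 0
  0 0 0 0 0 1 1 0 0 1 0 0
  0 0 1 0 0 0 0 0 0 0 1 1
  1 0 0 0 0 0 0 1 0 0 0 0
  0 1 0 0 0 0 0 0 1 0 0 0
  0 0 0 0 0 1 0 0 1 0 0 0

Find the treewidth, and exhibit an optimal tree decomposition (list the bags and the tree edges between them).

Treewidth 3.
One optimal decomposition is:
Bags: B1 = {1, 4, 5, 10}  B2 = {1, 5, 7, 10}  B3 = {5, 7, 8, 10}  B4 = {2, 5, 7, 8}  B5 = {2, 3, 7, 8}  B6 = {2, 3, 6, 8}  B7 = {2, 3, 6, 11}  B8 = {3, 6, 9, 11}  B9 = {6, 9, 11, 12}
Tree: B1–B2, B2–B3, B3–B4, B4–B5, B5–B6, B6–B7, B7–B8, B8–B9

The largest bag has 4 vertices, giving width 3; this decomposition certifies tw(G) ≤ 3. For the lower bound: the 4 vertex sets {1,4,10}, {5}, {7}, {2,3,6,8} are disjoint, each induces a connected subgraph, and every pair is joined by at least one edge of G. Contracting each set to a single vertex therefore yields K_{4} as a minor, and since treewidth is minor-monotone, tw(G) ≥ tw(K_{4}) = 3. Hence tw(G) = 3 exactly.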